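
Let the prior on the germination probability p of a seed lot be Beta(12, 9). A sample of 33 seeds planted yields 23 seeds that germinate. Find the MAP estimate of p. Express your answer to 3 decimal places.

Prior: Beta(12, 9).
Data: 23 successes in 33 trials. The binomial likelihood contributes p^23(1−p)^10, so the posterior is Beta(12+23, 9+10) = Beta(35, 19).
For Beta(a, b) with a, b > 1 the mode is (a−1)/(a+b−2) = 34/52 ≈ 0.654.

p̂_MAP = 0.654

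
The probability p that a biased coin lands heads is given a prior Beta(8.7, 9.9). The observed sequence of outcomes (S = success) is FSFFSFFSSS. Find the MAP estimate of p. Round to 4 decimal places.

Prior: Beta(8.7, 9.9).
Data: 5 successes in 10 trials (from the sequence). The binomial likelihood contributes p^5(1−p)^5, so the posterior is Beta(8.7+5, 9.9+5) = Beta(13.7, 14.9).
For Beta(a, b) with a, b > 1 the mode is (a−1)/(a+b−2) = 12.7/26.6 ≈ 0.4774.

p̂_MAP = 0.4774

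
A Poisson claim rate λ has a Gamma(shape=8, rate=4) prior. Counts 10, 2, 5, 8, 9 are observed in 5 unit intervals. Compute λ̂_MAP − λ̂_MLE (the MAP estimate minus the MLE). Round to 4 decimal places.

Σxᵢ = 34. Posterior is Gamma(42, 9); MAP = (42−1)/9 = 41/9 ≈ 4.55556.
MLE = x̄ = 34/5 ≈ 6.80000.
Difference = 41/9 − 34/5 = -101/45 ≈ -2.2444.

MAP − MLE = -2.2444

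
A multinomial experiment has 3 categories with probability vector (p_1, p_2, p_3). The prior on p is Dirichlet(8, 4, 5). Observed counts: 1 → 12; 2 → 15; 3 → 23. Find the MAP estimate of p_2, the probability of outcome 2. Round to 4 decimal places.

MAP estimate: 0.2813

The posterior is Dirichlet(αᵢ + nᵢ) = Dirichlet(20, 19, 28).
For a Dirichlet(a₁,…,a_K) with all aᵢ > 1, the mode has j-th component (aⱼ − 1)/(Σaᵢ − K).
Here Σaᵢ = 67 and K = 3, so p_2 = (19 − 1)/(67 − 3) = 18/64 ≈ 0.2813.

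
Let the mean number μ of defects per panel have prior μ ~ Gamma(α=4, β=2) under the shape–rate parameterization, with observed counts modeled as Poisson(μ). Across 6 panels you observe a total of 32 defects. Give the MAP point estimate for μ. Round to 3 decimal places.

Σxᵢ = 32, n = 6.
Posterior ∝ μ^3e^(−2μ) · μ^32e^(−6μ) = μ^35e^(−8μ), i.e. Gamma(shape=36, rate=8).
The mode of a Gamma(a, b) with a ≥ 1 (shape–rate) is (a−1)/b = 35/8 ≈ 4.375.

μ̂_MAP = 4.375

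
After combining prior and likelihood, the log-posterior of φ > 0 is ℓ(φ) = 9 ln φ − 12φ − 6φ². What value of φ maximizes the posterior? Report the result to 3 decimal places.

φ̂_MAP = 0.500

ℓ'(φ) = 9/φ − 12 − 12φ. Setting this to zero and multiplying by φ: 12φ² + 12φ − 9 = 0.
φ = (−12 + √(12² + 4·12·9)) / (2·12) = (−12 + √576) / 24 = (−12 + 24)/24 = 1/2.
ℓ''(φ) = −9/φ² − 12 < 0, confirming a maximum.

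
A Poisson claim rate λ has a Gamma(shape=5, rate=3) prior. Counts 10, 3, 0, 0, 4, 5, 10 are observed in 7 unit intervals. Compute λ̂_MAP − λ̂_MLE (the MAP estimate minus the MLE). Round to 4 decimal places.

Σxᵢ = 32. Posterior is Gamma(37, 10); MAP = (37−1)/10 = 36/10 ≈ 3.60000.
MLE = x̄ = 32/7 ≈ 4.57143.
Difference = 36/10 − 32/7 = -34/35 ≈ -0.9714.

MAP − MLE = -0.9714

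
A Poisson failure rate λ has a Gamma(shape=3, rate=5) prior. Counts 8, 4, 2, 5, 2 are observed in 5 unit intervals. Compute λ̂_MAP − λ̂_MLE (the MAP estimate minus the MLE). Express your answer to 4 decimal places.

MAP − MLE = -1.9000

Σxᵢ = 21. Posterior is Gamma(24, 10); MAP = (24−1)/10 = 23/10 ≈ 2.30000.
MLE = x̄ = 21/5 ≈ 4.20000.
Difference = 23/10 − 21/5 = -19/10 ≈ -1.9000.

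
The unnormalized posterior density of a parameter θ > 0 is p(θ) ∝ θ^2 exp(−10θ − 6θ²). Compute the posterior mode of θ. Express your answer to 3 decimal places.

ℓ'(θ) = 2/θ − 10 − 12θ. Setting this to zero and multiplying by θ: 12θ² + 10θ − 2 = 0.
θ = (−10 + √(10² + 4·12·2)) / (2·12) = (−10 + √196) / 24 = (−10 + 14)/24 = 1/6.
ℓ''(θ) = −2/θ² − 12 < 0, confirming a maximum.

θ̂_MAP = 0.167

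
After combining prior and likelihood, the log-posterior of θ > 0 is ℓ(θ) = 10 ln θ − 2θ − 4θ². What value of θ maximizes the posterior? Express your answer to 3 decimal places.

θ̂_MAP = 1.000

ℓ'(θ) = 10/θ − 2 − 8θ. Setting this to zero and multiplying by θ: 8θ² + 2θ − 10 = 0.
θ = (−2 + √(2² + 4·8·10)) / (2·8) = (−2 + √324) / 16 = (−2 + 18)/16 = 1.
ℓ''(θ) = −10/θ² − 8 < 0, confirming a maximum.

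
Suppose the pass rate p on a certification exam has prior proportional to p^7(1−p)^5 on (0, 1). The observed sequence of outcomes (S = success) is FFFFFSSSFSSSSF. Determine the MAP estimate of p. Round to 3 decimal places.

p̂_MAP = 0.538

The prior density ∝ p^7(1−p)^5 is the kernel of Beta(8, 6).
Data: 7 successes in 14 trials (from the sequence). The binomial likelihood contributes p^7(1−p)^7, so the posterior is Beta(8+7, 6+7) = Beta(15, 13).
For Beta(a, b) with a, b > 1 the mode is (a−1)/(a+b−2) = 14/26 ≈ 0.538.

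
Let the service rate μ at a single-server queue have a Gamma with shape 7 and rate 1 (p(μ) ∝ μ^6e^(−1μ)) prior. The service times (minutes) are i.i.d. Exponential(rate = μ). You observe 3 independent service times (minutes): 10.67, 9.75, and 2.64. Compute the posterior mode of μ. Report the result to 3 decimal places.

μ̂_MAP = 0.374

The Exponential(rate=μ) likelihood is ∝ μ^n e^(−μΣtᵢ). Here n = 3 and Σtᵢ = 10.67 + 9.75 + 2.64 = 23.06.
Posterior ∝ μ^6e^(−1μ) · μ^3e^(−23.06μ) = μ^9e^(−24.06μ), i.e. Gamma(10, 24.06).
Mode = (a−1)/b = 9/24.06 ≈ 0.374.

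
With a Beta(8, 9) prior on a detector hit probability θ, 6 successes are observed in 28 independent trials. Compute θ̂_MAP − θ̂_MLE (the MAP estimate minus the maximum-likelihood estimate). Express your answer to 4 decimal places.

Posterior is Beta(14, 31); MAP = (14−1)/(45−2) = 13/43 ≈ 0.30233.
MLE ignores the prior: θ̂_MLE = k/n = 6/28 ≈ 0.21429.
Difference = 13/43 − 6/28 = 53/602 ≈ 0.0880.

MAP − MLE = 0.0880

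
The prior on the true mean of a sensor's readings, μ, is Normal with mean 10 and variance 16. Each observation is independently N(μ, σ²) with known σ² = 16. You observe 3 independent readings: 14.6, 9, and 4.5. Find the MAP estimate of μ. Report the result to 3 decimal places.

μ̂_MAP = 9.525

n = 3; x̄ = (14.6 + 9 + 4.5)/3 = 28.1/3 = 281/30 ≈ 9.3667.
For a Normal prior and Normal likelihood with known variance, the posterior is Normal; its mode equals its mean, the precision-weighted average.
Prior precision 1/σ₀² = 1/16 = 0.0625; data precision n/σ² = 3/16 = 0.1875.
μ̂ = (0.0625·10 + 0.1875·(281/30)) / (0.0625 + 0.1875) = 2.38125/0.25 = 9.525.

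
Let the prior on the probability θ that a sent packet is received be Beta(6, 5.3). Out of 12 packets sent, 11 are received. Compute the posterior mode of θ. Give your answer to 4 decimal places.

θ̂_MAP = 0.7512

Prior: Beta(6, 5.3).
Data: 11 successes in 12 trials. The binomial likelihood contributes θ^11(1−θ)^1, so the posterior is Beta(6+11, 5.3+1) = Beta(17, 6.3).
For Beta(a, b) with a, b > 1 the mode is (a−1)/(a+b−2) = 16/21.3 ≈ 0.7512.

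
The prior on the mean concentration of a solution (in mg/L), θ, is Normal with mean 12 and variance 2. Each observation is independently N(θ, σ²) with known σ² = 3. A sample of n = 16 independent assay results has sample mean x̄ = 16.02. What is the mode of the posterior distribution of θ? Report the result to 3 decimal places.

θ̂_MAP = 15.675

n = 16, x̄ = 16.02.
For a Normal prior and Normal likelihood with known variance, the posterior is Normal; its mode equals its mean, the precision-weighted average.
Prior precision 1/σ₀² = 1/2 = 0.5; data precision n/σ² = 16/3.
θ̂ = (0.5·12 + (16/3)·16.02) / (0.5 + 16/3) = 91.44/(35/6) = 13716/875 ≈ 15.675.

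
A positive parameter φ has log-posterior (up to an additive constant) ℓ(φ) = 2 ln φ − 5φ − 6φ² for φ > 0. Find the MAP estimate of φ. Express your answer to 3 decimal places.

ℓ'(φ) = 2/φ − 5 − 12φ. Setting this to zero and multiplying by φ: 12φ² + 5φ − 2 = 0.
φ = (−5 + √(5² + 4·12·2)) / (2·12) = (−5 + √121) / 24 = (−5 + 11)/24 = 1/4.
ℓ''(φ) = −2/φ² − 12 < 0, confirming a maximum.

φ̂_MAP = 0.250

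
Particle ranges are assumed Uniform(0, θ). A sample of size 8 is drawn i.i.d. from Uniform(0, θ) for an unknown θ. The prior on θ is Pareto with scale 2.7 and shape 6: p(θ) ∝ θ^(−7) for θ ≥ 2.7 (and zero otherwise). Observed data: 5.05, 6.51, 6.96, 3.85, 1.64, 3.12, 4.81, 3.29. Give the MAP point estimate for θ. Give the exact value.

θ̂_MAP = 6.96

The Uniform(0, θ) likelihood is θ^(−n) for θ ≥ max(xᵢ), zero otherwise. Here max(xᵢ) = 6.96.
Posterior ∝ θ^(−7) · θ^(−8) = θ^(−15) on θ ≥ max(2.7, 6.96) = 6.96.
This density is strictly decreasing in θ, so the posterior mode lies at the lower boundary of the support.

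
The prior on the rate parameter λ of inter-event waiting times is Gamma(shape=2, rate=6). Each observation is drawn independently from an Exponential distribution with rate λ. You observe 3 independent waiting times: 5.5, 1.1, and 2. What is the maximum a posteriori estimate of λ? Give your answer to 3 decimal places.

λ̂_MAP = 0.274

The Exponential(rate=λ) likelihood is ∝ λ^n e^(−λΣtᵢ). Here n = 3 and Σtᵢ = 5.5 + 1.1 + 2 = 8.6.
Posterior ∝ λe^(−6λ) · λ^3e^(−8.6λ) = λ^4e^(−14.6λ), i.e. Gamma(5, 14.6).
Mode = (a−1)/b = 4/14.6 ≈ 0.274.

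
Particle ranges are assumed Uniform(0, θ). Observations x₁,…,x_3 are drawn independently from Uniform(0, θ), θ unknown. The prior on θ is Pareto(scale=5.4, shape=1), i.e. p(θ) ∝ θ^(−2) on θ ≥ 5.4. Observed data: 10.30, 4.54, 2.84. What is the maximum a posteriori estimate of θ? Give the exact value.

θ̂_MAP = 10.30

The Uniform(0, θ) likelihood is θ^(−n) for θ ≥ max(xᵢ), zero otherwise. Here max(xᵢ) = 10.30.
Posterior ∝ θ^(−2) · θ^(−3) = θ^(−5) on θ ≥ max(5.4, 10.30) = 10.30.
This density is strictly decreasing in θ, so the posterior mode lies at the lower boundary of the support.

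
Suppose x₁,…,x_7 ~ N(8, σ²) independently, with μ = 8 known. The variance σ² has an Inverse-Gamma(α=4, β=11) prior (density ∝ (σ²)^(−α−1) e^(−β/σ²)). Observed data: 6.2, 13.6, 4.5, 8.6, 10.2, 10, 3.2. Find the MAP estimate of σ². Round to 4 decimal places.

Sum of squared deviations about the known mean: SS = (6.2−8)² + (13.6−8)² + (4.5−8)² + (8.6−8)² + (10.2−8)² + (10−8)² + (3.2−8)² = 79.09.
The Normal likelihood contributes (σ²)^(−n/2) exp(−SS/(2σ²)), so the posterior is Inverse-Gamma(α + n/2, β + SS/2) = Inverse-Gamma(7.5, 50.545).
The mode of Inverse-Gamma(a, b) is b/(a+1) = 50.545/8.5 ≈ 5.9465.

σ̂²_MAP = 5.9465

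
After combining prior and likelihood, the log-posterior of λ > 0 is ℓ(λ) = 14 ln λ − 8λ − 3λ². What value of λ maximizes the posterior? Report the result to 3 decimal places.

ℓ'(λ) = 14/λ − 8 − 6λ. Setting this to zero and multiplying by λ: 6λ² + 8λ − 14 = 0.
λ = (−8 + √(8² + 4·6·14)) / (2·6) = (−8 + √400) / 12 = (−8 + 20)/12 = 1.
ℓ''(λ) = −14/λ² − 6 < 0, confirming a maximum.

λ̂_MAP = 1.000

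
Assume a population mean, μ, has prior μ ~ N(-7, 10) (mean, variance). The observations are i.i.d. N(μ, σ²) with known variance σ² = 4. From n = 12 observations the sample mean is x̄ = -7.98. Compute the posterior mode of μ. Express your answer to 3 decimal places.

n = 12, x̄ = -7.98.
For a Normal prior and Normal likelihood with known variance, the posterior is Normal; its mode equals its mean, the precision-weighted average.
Prior precision 1/σ₀² = 1/10 = 0.1; data precision n/σ² = 12/4 = 3.
μ̂ = (0.1·(-7) + 3·(-7.98)) / (0.1 + 3) = (-24.64)/3.1 = -1232/155 ≈ -7.948.

μ̂_MAP = -7.948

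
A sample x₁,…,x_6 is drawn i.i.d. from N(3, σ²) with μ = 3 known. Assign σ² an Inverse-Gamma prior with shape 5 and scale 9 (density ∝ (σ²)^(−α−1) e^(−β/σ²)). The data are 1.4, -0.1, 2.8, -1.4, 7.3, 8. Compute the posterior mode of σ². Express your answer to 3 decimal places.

σ̂²_MAP = 5.170

Sum of squared deviations about the known mean: SS = (1.4−3)² + (-0.1−3)² + (2.8−3)² + (-1.4−3)² + (7.3−3)² + (8−3)² = 75.06.
The Normal likelihood contributes (σ²)^(−n/2) exp(−SS/(2σ²)), so the posterior is Inverse-Gamma(α + n/2, β + SS/2) = Inverse-Gamma(8, 46.53).
The mode of Inverse-Gamma(a, b) is b/(a+1) = 46.53/9 ≈ 5.170.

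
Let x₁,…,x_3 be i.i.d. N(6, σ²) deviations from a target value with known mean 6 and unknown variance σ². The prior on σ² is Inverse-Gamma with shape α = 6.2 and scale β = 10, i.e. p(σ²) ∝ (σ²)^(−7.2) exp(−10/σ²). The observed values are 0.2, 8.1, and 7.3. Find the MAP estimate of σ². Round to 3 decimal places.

Sum of squared deviations about the known mean: SS = (0.2−6)² + (8.1−6)² + (7.3−6)² = 39.74.
The Normal likelihood contributes (σ²)^(−n/2) exp(−SS/(2σ²)), so the posterior is Inverse-Gamma(α + n/2, β + SS/2) = Inverse-Gamma(7.7, 29.87).
The mode of Inverse-Gamma(a, b) is b/(a+1) = 29.87/8.7 ≈ 3.433.

σ̂²_MAP = 3.433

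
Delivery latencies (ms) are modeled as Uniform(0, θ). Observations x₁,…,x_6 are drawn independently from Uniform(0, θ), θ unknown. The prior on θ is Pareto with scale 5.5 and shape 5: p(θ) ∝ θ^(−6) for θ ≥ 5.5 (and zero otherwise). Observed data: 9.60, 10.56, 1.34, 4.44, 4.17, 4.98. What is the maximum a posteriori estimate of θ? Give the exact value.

θ̂_MAP = 10.56

The Uniform(0, θ) likelihood is θ^(−n) for θ ≥ max(xᵢ), zero otherwise. Here max(xᵢ) = 10.56.
Posterior ∝ θ^(−6) · θ^(−6) = θ^(−12) on θ ≥ max(5.5, 10.56) = 10.56.
This density is strictly decreasing in θ, so the posterior mode lies at the lower boundary of the support.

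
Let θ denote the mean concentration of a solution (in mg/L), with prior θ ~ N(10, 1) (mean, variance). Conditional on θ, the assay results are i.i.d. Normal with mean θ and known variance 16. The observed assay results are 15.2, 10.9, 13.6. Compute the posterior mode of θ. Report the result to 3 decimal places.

n = 3; x̄ = (15.2 + 10.9 + 13.6)/3 = 39.7/3 = 397/30 ≈ 13.2333.
For a Normal prior and Normal likelihood with known variance, the posterior is Normal; its mode equals its mean, the precision-weighted average.
Prior precision 1/σ₀² = 1/1 = 1; data precision n/σ² = 3/16 = 0.1875.
θ̂ = (1·10 + 0.1875·(397/30)) / (1 + 0.1875) = 12.48125/1.1875 = 1997/190 ≈ 10.511.

θ̂_MAP = 10.511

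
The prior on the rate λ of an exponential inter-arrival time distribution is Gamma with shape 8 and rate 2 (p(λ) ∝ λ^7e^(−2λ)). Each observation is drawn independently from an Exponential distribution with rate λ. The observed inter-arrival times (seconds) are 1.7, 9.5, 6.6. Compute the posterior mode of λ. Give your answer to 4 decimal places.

λ̂_MAP = 0.5051

The Exponential(rate=λ) likelihood is ∝ λ^n e^(−λΣtᵢ). Here n = 3 and Σtᵢ = 1.7 + 9.5 + 6.6 = 17.8.
Posterior ∝ λ^7e^(−2λ) · λ^3e^(−17.8λ) = λ^10e^(−19.8λ), i.e. Gamma(11, 19.8).
Mode = (a−1)/b = 10/19.8 ≈ 0.5051.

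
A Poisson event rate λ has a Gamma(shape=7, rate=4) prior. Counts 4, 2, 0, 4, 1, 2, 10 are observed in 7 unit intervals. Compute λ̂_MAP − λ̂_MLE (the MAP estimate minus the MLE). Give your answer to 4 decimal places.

MAP − MLE = -0.6494

Σxᵢ = 23. Posterior is Gamma(30, 11); MAP = (30−1)/11 = 29/11 ≈ 2.63636.
MLE = x̄ = 23/7 ≈ 3.28571.
Difference = 29/11 − 23/7 = -50/77 ≈ -0.6494.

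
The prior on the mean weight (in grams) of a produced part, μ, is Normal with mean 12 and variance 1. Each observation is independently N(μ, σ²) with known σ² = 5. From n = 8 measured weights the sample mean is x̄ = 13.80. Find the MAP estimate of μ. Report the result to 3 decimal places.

n = 8, x̄ = 13.80.
For a Normal prior and Normal likelihood with known variance, the posterior is Normal; its mode equals its mean, the precision-weighted average.
Prior precision 1/σ₀² = 1/1 = 1; data precision n/σ² = 8/5 = 1.6.
μ̂ = (1·12 + 1.6·13.8) / (1 + 1.6) = 34.08/2.6 = 852/65 ≈ 13.108.

μ̂_MAP = 13.108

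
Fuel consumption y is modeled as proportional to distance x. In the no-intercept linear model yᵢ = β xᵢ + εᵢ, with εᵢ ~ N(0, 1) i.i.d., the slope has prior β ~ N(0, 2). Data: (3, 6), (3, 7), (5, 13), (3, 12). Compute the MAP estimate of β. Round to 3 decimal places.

β̂_MAP = 2.667

log p(β | y) = −Σ(yᵢ − βxᵢ)²/(2·1) − β²/(2·2) + const.
Setting the derivative to zero: Σxᵢ(yᵢ − βxᵢ)/1 − β/2 = 0, so β = Σxᵢyᵢ / (Σxᵢ² + σ²/τ²).
Σxᵢyᵢ = 3·6 + 3·7 + 5·13 + 3·12 = 140; Σxᵢ² = 52; σ²/τ² = 0.5.
β̂_MAP = 140 / (52 + 0.5) = 140/52.5 ≈ 2.667.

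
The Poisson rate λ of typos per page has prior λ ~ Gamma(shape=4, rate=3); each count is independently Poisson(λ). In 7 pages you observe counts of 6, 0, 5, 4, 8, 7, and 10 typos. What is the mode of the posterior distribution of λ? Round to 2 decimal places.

λ̂_MAP = 4.30

Σxᵢ = 6+0+5+4+8+7+10 = 40, with n = 7.
Posterior ∝ λ^3e^(−3λ) · λ^40e^(−7λ) = λ^43e^(−10λ), i.e. Gamma(shape=44, rate=10).
The mode of a Gamma(a, b) with a ≥ 1 (shape–rate) is (a−1)/b = 43/10 ≈ 4.30.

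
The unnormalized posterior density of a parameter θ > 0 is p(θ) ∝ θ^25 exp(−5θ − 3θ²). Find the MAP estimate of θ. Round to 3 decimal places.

ℓ'(θ) = 25/θ − 5 − 6θ. Setting this to zero and multiplying by θ: 6θ² + 5θ − 25 = 0.
θ = (−5 + √(5² + 4·6·25)) / (2·6) = (−5 + √625) / 12 = (−5 + 25)/12 = 5/3.
ℓ''(θ) = −25/θ² − 6 < 0, confirming a maximum.

θ̂_MAP = 1.667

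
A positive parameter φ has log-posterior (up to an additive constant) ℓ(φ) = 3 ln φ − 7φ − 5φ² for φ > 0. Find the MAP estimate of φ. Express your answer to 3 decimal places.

ℓ'(φ) = 3/φ − 7 − 10φ. Setting this to zero and multiplying by φ: 10φ² + 7φ − 3 = 0.
φ = (−7 + √(7² + 4·10·3)) / (2·10) = (−7 + √169) / 20 = (−7 + 13)/20 = 3/10.
ℓ''(φ) = −3/φ² − 10 < 0, confirming a maximum.

φ̂_MAP = 0.300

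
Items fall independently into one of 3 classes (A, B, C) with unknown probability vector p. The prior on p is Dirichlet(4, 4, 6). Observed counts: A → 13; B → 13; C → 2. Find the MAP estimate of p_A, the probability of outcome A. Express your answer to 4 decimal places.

The posterior is Dirichlet(αᵢ + nᵢ) = Dirichlet(17, 17, 8).
For a Dirichlet(a₁,…,a_K) with all aᵢ > 1, the mode has j-th component (aⱼ − 1)/(Σaᵢ − K).
Here Σaᵢ = 42 and K = 3, so p_A = (17 − 1)/(42 − 3) = 16/39 ≈ 0.4103.

MAP estimate of p_A = 0.4103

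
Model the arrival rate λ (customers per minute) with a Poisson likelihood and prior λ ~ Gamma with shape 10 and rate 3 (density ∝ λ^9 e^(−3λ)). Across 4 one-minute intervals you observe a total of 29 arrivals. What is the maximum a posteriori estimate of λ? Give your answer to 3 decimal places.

Σxᵢ = 29, n = 4.
Posterior ∝ λ^9e^(−3λ) · λ^29e^(−4λ) = λ^38e^(−7λ), i.e. Gamma(shape=39, rate=7).
The mode of a Gamma(a, b) with a ≥ 1 (shape–rate) is (a−1)/b = 38/7 ≈ 5.429.

λ̂_MAP = 5.429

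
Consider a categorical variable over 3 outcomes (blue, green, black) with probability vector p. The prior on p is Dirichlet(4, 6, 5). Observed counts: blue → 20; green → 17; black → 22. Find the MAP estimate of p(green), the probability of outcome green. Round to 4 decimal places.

MAP estimate of p(green) = 0.3099

The posterior is Dirichlet(αᵢ + nᵢ) = Dirichlet(24, 23, 27).
For a Dirichlet(a₁,…,a_K) with all aᵢ > 1, the mode has j-th component (aⱼ − 1)/(Σaᵢ − K).
Here Σaᵢ = 74 and K = 3, so p(green) = (23 − 1)/(74 − 3) = 22/71 ≈ 0.3099.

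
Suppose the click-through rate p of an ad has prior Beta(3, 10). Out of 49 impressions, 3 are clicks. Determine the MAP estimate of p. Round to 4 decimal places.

Prior: Beta(3, 10).
Data: 3 successes in 49 trials. The binomial likelihood contributes p^3(1−p)^46, so the posterior is Beta(3+3, 10+46) = Beta(6, 56).
For Beta(a, b) with a, b > 1 the mode is (a−1)/(a+b−2) = 5/60 ≈ 0.0833.

p̂_MAP = 0.0833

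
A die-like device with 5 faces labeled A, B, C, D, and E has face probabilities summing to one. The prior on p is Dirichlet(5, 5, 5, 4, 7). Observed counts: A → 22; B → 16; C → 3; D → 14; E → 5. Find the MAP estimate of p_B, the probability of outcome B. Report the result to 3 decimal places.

MAP estimate of p_B = 0.247

The posterior is Dirichlet(αᵢ + nᵢ) = Dirichlet(27, 21, 8, 18, 12).
For a Dirichlet(a₁,…,a_K) with all aᵢ > 1, the mode has j-th component (aⱼ − 1)/(Σaᵢ − K).
Here Σaᵢ = 86 and K = 5, so p_B = (21 − 1)/(86 − 5) = 20/81 ≈ 0.247.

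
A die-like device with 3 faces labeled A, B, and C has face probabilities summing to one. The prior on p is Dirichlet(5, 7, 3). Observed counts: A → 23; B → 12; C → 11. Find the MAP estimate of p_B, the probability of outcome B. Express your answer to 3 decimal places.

MAP estimate of p_B = 0.310

The posterior is Dirichlet(αᵢ + nᵢ) = Dirichlet(28, 19, 14).
For a Dirichlet(a₁,…,a_K) with all aᵢ > 1, the mode has j-th component (aⱼ − 1)/(Σaᵢ − K).
Here Σaᵢ = 61 and K = 3, so p_B = (19 − 1)/(61 − 3) = 18/58 ≈ 0.310.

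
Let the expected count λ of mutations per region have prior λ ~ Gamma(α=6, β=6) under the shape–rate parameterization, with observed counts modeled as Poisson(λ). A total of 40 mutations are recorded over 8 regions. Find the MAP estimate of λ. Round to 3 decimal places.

λ̂_MAP = 3.214

Σxᵢ = 40, n = 8.
Posterior ∝ λ^5e^(−6λ) · λ^40e^(−8λ) = λ^45e^(−14λ), i.e. Gamma(shape=46, rate=14).
The mode of a Gamma(a, b) with a ≥ 1 (shape–rate) is (a−1)/b = 45/14 ≈ 3.214.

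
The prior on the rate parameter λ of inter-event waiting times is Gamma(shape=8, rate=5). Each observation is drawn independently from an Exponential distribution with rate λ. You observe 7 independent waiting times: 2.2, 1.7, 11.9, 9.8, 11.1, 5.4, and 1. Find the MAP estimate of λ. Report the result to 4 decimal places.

The Exponential(rate=λ) likelihood is ∝ λ^n e^(−λΣtᵢ). Here n = 7 and Σtᵢ = 2.2 + 1.7 + 11.9 + 9.8 + 11.1 + 5.4 + 1 = 43.1.
Posterior ∝ λ^7e^(−5λ) · λ^7e^(−43.1λ) = λ^14e^(−48.1λ), i.e. Gamma(15, 48.1).
Mode = (a−1)/b = 14/48.1 ≈ 0.2911.

λ̂_MAP = 0.2911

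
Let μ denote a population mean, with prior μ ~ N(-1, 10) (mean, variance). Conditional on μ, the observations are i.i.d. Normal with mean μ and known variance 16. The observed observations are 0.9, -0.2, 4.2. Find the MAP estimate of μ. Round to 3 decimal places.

n = 3; x̄ = (0.9 + (-0.2) + 4.2)/3 = 4.9/3 = 49/30 ≈ 1.6333.
For a Normal prior and Normal likelihood with known variance, the posterior is Normal; its mode equals its mean, the precision-weighted average.
Prior precision 1/σ₀² = 1/10 = 0.1; data precision n/σ² = 3/16 = 0.1875.
μ̂ = (0.1·(-1) + 0.1875·(49/30)) / (0.1 + 0.1875) = 0.20625/0.2875 = 33/46 ≈ 0.717.

μ̂_MAP = 0.717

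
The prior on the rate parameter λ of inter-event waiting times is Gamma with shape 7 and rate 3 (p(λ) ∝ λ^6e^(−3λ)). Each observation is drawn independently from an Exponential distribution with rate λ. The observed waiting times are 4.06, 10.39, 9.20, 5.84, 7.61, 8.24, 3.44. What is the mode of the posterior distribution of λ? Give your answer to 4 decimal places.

λ̂_MAP = 0.2511

The Exponential(rate=λ) likelihood is ∝ λ^n e^(−λΣtᵢ). Here n = 7 and Σtᵢ = 4.06 + 10.39 + 9.20 + 5.84 + 7.61 + 8.24 + 3.44 = 48.78.
Posterior ∝ λ^6e^(−3λ) · λ^7e^(−48.78λ) = λ^13e^(−51.78λ), i.e. Gamma(14, 51.78).
Mode = (a−1)/b = 13/51.78 ≈ 0.2511.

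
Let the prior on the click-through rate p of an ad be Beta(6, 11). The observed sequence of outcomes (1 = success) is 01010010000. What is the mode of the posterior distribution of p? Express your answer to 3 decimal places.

Prior: Beta(6, 11).
Data: 3 successes in 11 trials (from the sequence). The binomial likelihood contributes p^3(1−p)^8, so the posterior is Beta(6+3, 11+8) = Beta(9, 19).
For Beta(a, b) with a, b > 1 the mode is (a−1)/(a+b−2) = 8/26 ≈ 0.308.

p̂_MAP = 0.308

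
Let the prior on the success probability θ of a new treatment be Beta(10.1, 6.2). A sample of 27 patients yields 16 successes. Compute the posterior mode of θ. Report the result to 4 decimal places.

Prior: Beta(10.1, 6.2).
Data: 16 successes in 27 trials. The binomial likelihood contributes θ^16(1−θ)^11, so the posterior is Beta(10.1+16, 6.2+11) = Beta(26.1, 17.2).
For Beta(a, b) with a, b > 1 the mode is (a−1)/(a+b−2) = 25.1/41.3 ≈ 0.6077.

θ̂_MAP = 0.6077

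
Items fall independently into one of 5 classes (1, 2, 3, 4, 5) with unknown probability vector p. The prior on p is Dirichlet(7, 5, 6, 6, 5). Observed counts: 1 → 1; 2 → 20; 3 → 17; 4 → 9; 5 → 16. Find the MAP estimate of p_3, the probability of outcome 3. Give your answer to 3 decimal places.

MAP estimate: 0.253

The posterior is Dirichlet(αᵢ + nᵢ) = Dirichlet(8, 25, 23, 15, 21).
For a Dirichlet(a₁,…,a_K) with all aᵢ > 1, the mode has j-th component (aⱼ − 1)/(Σaᵢ − K).
Here Σaᵢ = 92 and K = 5, so p_3 = (23 − 1)/(92 − 5) = 22/87 ≈ 0.253.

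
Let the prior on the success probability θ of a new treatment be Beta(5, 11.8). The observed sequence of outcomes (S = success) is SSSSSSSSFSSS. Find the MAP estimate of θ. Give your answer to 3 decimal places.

θ̂_MAP = 0.560

Prior: Beta(5, 11.8).
Data: 11 successes in 12 trials (from the sequence). The binomial likelihood contributes θ^11(1−θ)^1, so the posterior is Beta(5+11, 11.8+1) = Beta(16, 12.8).
For Beta(a, b) with a, b > 1 the mode is (a−1)/(a+b−2) = 15/26.8 ≈ 0.560.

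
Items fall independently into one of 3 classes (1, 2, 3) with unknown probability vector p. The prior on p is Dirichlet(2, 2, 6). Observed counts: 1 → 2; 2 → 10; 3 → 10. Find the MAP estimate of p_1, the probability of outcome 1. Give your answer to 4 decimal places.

The posterior is Dirichlet(αᵢ + nᵢ) = Dirichlet(4, 12, 16).
For a Dirichlet(a₁,…,a_K) with all aᵢ > 1, the mode has j-th component (aⱼ − 1)/(Σaᵢ − K).
Here Σaᵢ = 32 and K = 3, so p_1 = (4 − 1)/(32 − 3) = 3/29 ≈ 0.1034.

MAP estimate: 0.1034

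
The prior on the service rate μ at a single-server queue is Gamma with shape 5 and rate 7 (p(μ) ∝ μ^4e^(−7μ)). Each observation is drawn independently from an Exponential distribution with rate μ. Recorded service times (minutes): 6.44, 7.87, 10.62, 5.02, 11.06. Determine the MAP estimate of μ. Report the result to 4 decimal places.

μ̂_MAP = 0.1875

The Exponential(rate=μ) likelihood is ∝ μ^n e^(−μΣtᵢ). Here n = 5 and Σtᵢ = 6.44 + 7.87 + 10.62 + 5.02 + 11.06 = 41.01.
Posterior ∝ μ^4e^(−7μ) · μ^5e^(−41.01μ) = μ^9e^(−48.01μ), i.e. Gamma(10, 48.01).
Mode = (a−1)/b = 9/48.01 ≈ 0.1875.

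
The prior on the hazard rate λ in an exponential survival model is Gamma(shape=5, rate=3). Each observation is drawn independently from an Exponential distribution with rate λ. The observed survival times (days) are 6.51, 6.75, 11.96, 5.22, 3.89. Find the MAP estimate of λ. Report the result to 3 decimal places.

The Exponential(rate=λ) likelihood is ∝ λ^n e^(−λΣtᵢ). Here n = 5 and Σtᵢ = 6.51 + 6.75 + 11.96 + 5.22 + 3.89 = 34.33.
Posterior ∝ λ^4e^(−3λ) · λ^5e^(−34.33λ) = λ^9e^(−37.33λ), i.e. Gamma(10, 37.33).
Mode = (a−1)/b = 9/37.33 ≈ 0.241.

λ̂_MAP = 0.241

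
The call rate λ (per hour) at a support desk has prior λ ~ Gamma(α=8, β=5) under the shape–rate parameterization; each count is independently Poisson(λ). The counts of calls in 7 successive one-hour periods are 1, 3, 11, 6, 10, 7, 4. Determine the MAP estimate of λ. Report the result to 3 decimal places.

λ̂_MAP = 4.083

Σxᵢ = 1+3+11+6+10+7+4 = 42, with n = 7.
Posterior ∝ λ^7e^(−5λ) · λ^42e^(−7λ) = λ^49e^(−12λ), i.e. Gamma(shape=50, rate=12).
The mode of a Gamma(a, b) with a ≥ 1 (shape–rate) is (a−1)/b = 49/12 ≈ 4.083.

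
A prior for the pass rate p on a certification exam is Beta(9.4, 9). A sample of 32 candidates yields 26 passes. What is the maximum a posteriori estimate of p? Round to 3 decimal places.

p̂_MAP = 0.711

Prior: Beta(9.4, 9).
Data: 26 successes in 32 trials. The binomial likelihood contributes p^26(1−p)^6, so the posterior is Beta(9.4+26, 9+6) = Beta(35.4, 15).
For Beta(a, b) with a, b > 1 the mode is (a−1)/(a+b−2) = 34.4/48.4 ≈ 0.711.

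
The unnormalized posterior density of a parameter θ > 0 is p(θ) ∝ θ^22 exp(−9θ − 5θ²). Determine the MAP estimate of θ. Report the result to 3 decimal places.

θ̂_MAP = 1.100

ℓ'(θ) = 22/θ − 9 − 10θ. Setting this to zero and multiplying by θ: 10θ² + 9θ − 22 = 0.
θ = (−9 + √(9² + 4·10·22)) / (2·10) = (−9 + √961) / 20 = (−9 + 31)/20 = 11/10.
ℓ''(θ) = −22/θ² − 10 < 0, confirming a maximum.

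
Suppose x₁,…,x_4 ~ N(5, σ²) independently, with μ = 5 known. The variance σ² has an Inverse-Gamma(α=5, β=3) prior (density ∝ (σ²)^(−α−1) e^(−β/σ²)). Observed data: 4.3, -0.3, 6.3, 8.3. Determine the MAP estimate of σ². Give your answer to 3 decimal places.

σ̂²_MAP = 2.948

Sum of squared deviations about the known mean: SS = (4.3−5)² + (-0.3−5)² + (6.3−5)² + (8.3−5)² = 41.16.
The Normal likelihood contributes (σ²)^(−n/2) exp(−SS/(2σ²)), so the posterior is Inverse-Gamma(α + n/2, β + SS/2) = Inverse-Gamma(7, 23.58).
The mode of Inverse-Gamma(a, b) is b/(a+1) = 23.58/8 ≈ 2.948.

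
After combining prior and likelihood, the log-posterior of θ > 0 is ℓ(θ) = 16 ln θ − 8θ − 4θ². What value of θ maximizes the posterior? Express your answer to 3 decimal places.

ℓ'(θ) = 16/θ − 8 − 8θ. Setting this to zero and multiplying by θ: 8θ² + 8θ − 16 = 0.
θ = (−8 + √(8² + 4·8·16)) / (2·8) = (−8 + √576) / 16 = (−8 + 24)/16 = 1.
ℓ''(θ) = −16/θ² − 8 < 0, confirming a maximum.

θ̂_MAP = 1.000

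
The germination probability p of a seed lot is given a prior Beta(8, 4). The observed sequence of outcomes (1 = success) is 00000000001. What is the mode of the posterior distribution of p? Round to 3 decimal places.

p̂_MAP = 0.381

Prior: Beta(8, 4).
Data: 1 success in 11 trials (from the sequence). The binomial likelihood contributes p(1−p)^10, so the posterior is Beta(8+1, 4+10) = Beta(9, 14).
For Beta(a, b) with a, b > 1 the mode is (a−1)/(a+b−2) = 8/21 ≈ 0.381.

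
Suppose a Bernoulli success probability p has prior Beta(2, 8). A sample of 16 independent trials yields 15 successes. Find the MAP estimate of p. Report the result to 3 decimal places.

Prior: Beta(2, 8).
Data: 15 successes in 16 trials. The binomial likelihood contributes p^15(1−p)^1, so the posterior is Beta(2+15, 8+1) = Beta(17, 9).
For Beta(a, b) with a, b > 1 the mode is (a−1)/(a+b−2) = 16/24 ≈ 0.667.

p̂_MAP = 0.667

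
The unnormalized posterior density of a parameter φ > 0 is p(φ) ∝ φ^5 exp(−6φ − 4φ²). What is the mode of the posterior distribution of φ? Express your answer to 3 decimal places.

ℓ'(φ) = 5/φ − 6 − 8φ. Setting this to zero and multiplying by φ: 8φ² + 6φ − 5 = 0.
φ = (−6 + √(6² + 4·8·5)) / (2·8) = (−6 + √196) / 16 = (−6 + 14)/16 = 1/2.
ℓ''(φ) = −5/φ² − 8 < 0, confirming a maximum.

φ̂_MAP = 0.500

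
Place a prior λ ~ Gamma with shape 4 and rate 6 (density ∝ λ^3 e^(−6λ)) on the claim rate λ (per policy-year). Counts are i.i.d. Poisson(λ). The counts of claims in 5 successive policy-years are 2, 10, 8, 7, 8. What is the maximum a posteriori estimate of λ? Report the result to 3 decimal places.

λ̂_MAP = 3.455

Σxᵢ = 2+10+8+7+8 = 35, with n = 5.
Posterior ∝ λ^3e^(−6λ) · λ^35e^(−5λ) = λ^38e^(−11λ), i.e. Gamma(shape=39, rate=11).
The mode of a Gamma(a, b) with a ≥ 1 (shape–rate) is (a−1)/b = 38/11 ≈ 3.455.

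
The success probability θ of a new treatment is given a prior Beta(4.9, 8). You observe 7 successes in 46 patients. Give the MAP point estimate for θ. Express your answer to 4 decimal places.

θ̂_MAP = 0.1916

Prior: Beta(4.9, 8).
Data: 7 successes in 46 trials. The binomial likelihood contributes θ^7(1−θ)^39, so the posterior is Beta(4.9+7, 8+39) = Beta(11.9, 47).
For Beta(a, b) with a, b > 1 the mode is (a−1)/(a+b−2) = 10.9/56.9 ≈ 0.1916.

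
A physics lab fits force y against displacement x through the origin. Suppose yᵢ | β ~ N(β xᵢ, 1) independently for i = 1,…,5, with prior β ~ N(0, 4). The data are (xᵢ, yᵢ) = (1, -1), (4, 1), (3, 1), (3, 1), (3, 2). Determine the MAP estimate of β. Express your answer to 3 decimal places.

β̂_MAP = 0.339

log p(β | y) = −Σ(yᵢ − βxᵢ)²/(2·1) − β²/(2·4) + const.
Setting the derivative to zero: Σxᵢ(yᵢ − βxᵢ)/1 − β/4 = 0, so β = Σxᵢyᵢ / (Σxᵢ² + σ²/τ²).
Σxᵢyᵢ = 1·(-1) + 4·1 + 3·1 + 3·1 + 3·2 = 15; Σxᵢ² = 44; σ²/τ² = 0.25.
β̂_MAP = 15 / (44 + 0.25) = 15/44.25 ≈ 0.339.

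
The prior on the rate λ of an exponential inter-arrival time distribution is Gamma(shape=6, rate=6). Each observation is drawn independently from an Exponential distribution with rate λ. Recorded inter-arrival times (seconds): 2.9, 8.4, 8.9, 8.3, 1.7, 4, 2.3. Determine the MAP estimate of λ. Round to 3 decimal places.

The Exponential(rate=λ) likelihood is ∝ λ^n e^(−λΣtᵢ). Here n = 7 and Σtᵢ = 2.9 + 8.4 + 8.9 + 8.3 + 1.7 + 4 + 2.3 = 36.5.
Posterior ∝ λ^5e^(−6λ) · λ^7e^(−36.5λ) = λ^12e^(−42.5λ), i.e. Gamma(13, 42.5).
Mode = (a−1)/b = 12/42.5 ≈ 0.282.

λ̂_MAP = 0.282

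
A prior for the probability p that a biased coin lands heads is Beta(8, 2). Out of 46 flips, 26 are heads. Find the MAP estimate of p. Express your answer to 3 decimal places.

Prior: Beta(8, 2).
Data: 26 successes in 46 trials. The binomial likelihood contributes p^26(1−p)^20, so the posterior is Beta(8+26, 2+20) = Beta(34, 22).
For Beta(a, b) with a, b > 1 the mode is (a−1)/(a+b−2) = 33/54 ≈ 0.611.

p̂_MAP = 0.611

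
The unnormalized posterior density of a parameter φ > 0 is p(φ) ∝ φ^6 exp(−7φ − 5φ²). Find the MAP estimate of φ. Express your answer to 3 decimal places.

φ̂_MAP = 0.500

ℓ'(φ) = 6/φ − 7 − 10φ. Setting this to zero and multiplying by φ: 10φ² + 7φ − 6 = 0.
φ = (−7 + √(7² + 4·10·6)) / (2·10) = (−7 + √289) / 20 = (−7 + 17)/20 = 1/2.
ℓ''(φ) = −6/φ² − 10 < 0, confirming a maximum.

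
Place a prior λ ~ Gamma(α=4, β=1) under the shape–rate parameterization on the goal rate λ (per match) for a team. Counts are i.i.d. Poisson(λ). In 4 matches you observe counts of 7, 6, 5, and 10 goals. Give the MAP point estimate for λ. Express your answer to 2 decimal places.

λ̂_MAP = 6.20

Σxᵢ = 7+6+5+10 = 28, with n = 4.
Posterior ∝ λ^3e^(−1λ) · λ^28e^(−4λ) = λ^31e^(−5λ), i.e. Gamma(shape=32, rate=5).
The mode of a Gamma(a, b) with a ≥ 1 (shape–rate) is (a−1)/b = 31/5 ≈ 6.20.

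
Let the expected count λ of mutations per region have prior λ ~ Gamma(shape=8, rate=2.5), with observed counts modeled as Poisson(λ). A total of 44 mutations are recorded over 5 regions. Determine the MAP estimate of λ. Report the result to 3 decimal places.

λ̂_MAP = 6.800

Σxᵢ = 44, n = 5.
Posterior ∝ λ^7e^(−2.5λ) · λ^44e^(−5λ) = λ^51e^(−7.5λ), i.e. Gamma(shape=52, rate=7.5).
The mode of a Gamma(a, b) with a ≥ 1 (shape–rate) is (a−1)/b = 51/7.5 ≈ 6.800.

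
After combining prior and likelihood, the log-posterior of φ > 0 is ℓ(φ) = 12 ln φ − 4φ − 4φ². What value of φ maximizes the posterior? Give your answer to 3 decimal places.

ℓ'(φ) = 12/φ − 4 − 8φ. Setting this to zero and multiplying by φ: 8φ² + 4φ − 12 = 0.
φ = (−4 + √(4² + 4·8·12)) / (2·8) = (−4 + √400) / 16 = (−4 + 20)/16 = 1.
ℓ''(φ) = −12/φ² − 8 < 0, confirming a maximum.

φ̂_MAP = 1.000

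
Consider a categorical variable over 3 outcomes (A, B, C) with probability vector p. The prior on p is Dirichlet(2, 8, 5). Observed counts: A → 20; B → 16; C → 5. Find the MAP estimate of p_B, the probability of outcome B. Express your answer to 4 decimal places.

The posterior is Dirichlet(αᵢ + nᵢ) = Dirichlet(22, 24, 10).
For a Dirichlet(a₁,…,a_K) with all aᵢ > 1, the mode has j-th component (aⱼ − 1)/(Σaᵢ − K).
Here Σaᵢ = 56 and K = 3, so p_B = (24 − 1)/(56 − 3) = 23/53 ≈ 0.4340.

MAP estimate of p_B = 0.4340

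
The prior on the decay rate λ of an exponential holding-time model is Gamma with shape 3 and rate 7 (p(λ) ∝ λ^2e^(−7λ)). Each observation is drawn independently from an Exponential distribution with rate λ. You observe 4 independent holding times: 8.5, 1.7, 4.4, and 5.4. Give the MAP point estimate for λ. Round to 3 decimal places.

λ̂_MAP = 0.222

The Exponential(rate=λ) likelihood is ∝ λ^n e^(−λΣtᵢ). Here n = 4 and Σtᵢ = 8.5 + 1.7 + 4.4 + 5.4 = 20.
Posterior ∝ λ^2e^(−7λ) · λ^4e^(−20λ) = λ^6e^(−27λ), i.e. Gamma(7, 27).
Mode = (a−1)/b = 6/27 ≈ 0.222.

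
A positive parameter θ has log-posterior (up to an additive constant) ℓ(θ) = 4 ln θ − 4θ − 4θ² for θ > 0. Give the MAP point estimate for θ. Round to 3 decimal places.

ℓ'(θ) = 4/θ − 4 − 8θ. Setting this to zero and multiplying by θ: 8θ² + 4θ − 4 = 0.
θ = (−4 + √(4² + 4·8·4)) / (2·8) = (−4 + √144) / 16 = (−4 + 12)/16 = 1/2.
ℓ''(θ) = −4/θ² − 8 < 0, confirming a maximum.

θ̂_MAP = 0.500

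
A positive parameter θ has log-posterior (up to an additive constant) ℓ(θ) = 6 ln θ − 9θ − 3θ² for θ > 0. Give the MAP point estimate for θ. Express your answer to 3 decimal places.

ℓ'(θ) = 6/θ − 9 − 6θ. Setting this to zero and multiplying by θ: 6θ² + 9θ − 6 = 0.
θ = (−9 + √(9² + 4·6·6)) / (2·6) = (−9 + √225) / 12 = (−9 + 15)/12 = 1/2.
ℓ''(θ) = −6/θ² − 6 < 0, confirming a maximum.

θ̂_MAP = 0.500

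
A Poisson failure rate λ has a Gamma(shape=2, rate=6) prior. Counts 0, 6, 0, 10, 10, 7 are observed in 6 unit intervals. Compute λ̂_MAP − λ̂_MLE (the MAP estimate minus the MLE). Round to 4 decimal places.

Σxᵢ = 33. Posterior is Gamma(35, 12); MAP = (35−1)/12 = 34/12 ≈ 2.83333.
MLE = x̄ = 33/6 ≈ 5.50000.
Difference = 34/12 − 33/6 = -8/3 ≈ -2.6667.

MAP − MLE = -2.6667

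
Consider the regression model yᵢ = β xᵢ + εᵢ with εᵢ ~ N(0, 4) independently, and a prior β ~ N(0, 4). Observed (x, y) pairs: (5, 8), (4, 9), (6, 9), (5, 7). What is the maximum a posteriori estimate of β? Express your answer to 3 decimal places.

β̂_MAP = 1.602

log p(β | y) = −Σ(yᵢ − βxᵢ)²/(2·4) − β²/(2·4) + const.
Setting the derivative to zero: Σxᵢ(yᵢ − βxᵢ)/4 − β/4 = 0, so β = Σxᵢyᵢ / (Σxᵢ² + σ²/τ²).
Σxᵢyᵢ = 5·8 + 4·9 + 6·9 + 5·7 = 165; Σxᵢ² = 102; σ²/τ² = 1.
β̂_MAP = 165 / (102 + 1) = 165/103 ≈ 1.602.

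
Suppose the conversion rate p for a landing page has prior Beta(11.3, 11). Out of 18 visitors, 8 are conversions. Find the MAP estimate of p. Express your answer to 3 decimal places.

Prior: Beta(11.3, 11).
Data: 8 successes in 18 trials. The binomial likelihood contributes p^8(1−p)^10, so the posterior is Beta(11.3+8, 11+10) = Beta(19.3, 21).
For Beta(a, b) with a, b > 1 the mode is (a−1)/(a+b−2) = 18.3/38.3 ≈ 0.478.

p̂_MAP = 0.478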